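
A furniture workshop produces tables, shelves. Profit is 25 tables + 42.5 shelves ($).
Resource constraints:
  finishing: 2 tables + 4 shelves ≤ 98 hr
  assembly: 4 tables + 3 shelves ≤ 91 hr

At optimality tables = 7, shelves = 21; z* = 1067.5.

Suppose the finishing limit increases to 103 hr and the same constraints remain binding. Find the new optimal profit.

At the optimum: finishing uses 98 of 98 (binding); assembly uses 91 of 91 (binding).
From A_Bᵀ y = c: 2·y_finishing + 4·y_assembly = 25; 4·y_finishing + 3·y_assembly = 42.5.
This yields shadow prices y_finishing = 9.5, y_assembly = 1.5.
Δz = y_finishing·Δb = 9.5 × (5) = 47.5, so new z* = 1067.5 + 47.5 = 1115.

1115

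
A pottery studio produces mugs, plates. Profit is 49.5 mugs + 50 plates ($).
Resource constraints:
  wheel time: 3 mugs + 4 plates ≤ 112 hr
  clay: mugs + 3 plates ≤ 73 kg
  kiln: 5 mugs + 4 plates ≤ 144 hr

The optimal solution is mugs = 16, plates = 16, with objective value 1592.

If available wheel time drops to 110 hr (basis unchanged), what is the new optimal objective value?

1579

Check each constraint at x*: wheel time 112/112 (tight); clay 64/73 (slack 9); kiln 144/144 (tight).
Since clay is not tight, its dual is 0.
The binding rows give the dual system: 3·y_wheel time + 5·y_kiln = 49.5 and 4·y_wheel time + 4·y_kiln = 50.
→ y_wheel time = 6.5 and y_kiln = 6.
Δz = y_wheel time·Δb = 6.5 × (-2) = -13, so new z* = 1592 − 13 = 1579.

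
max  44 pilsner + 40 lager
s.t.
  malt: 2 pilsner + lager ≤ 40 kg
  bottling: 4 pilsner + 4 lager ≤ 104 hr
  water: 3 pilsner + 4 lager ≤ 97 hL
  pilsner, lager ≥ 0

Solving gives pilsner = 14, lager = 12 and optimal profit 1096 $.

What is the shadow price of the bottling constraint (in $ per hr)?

Check each constraint at x*: malt 40/40 (tight); bottling 104/104 (tight); water 90/97 (slack 7).
Since water is not tight, its dual is 0.
The binding rows give the dual system: 2·y_malt + 4·y_bottling = 44 and 1·y_malt + 4·y_bottling = 40.
→ y_malt = 4 and y_bottling = 9.
Shadow price of bottling = 9.

9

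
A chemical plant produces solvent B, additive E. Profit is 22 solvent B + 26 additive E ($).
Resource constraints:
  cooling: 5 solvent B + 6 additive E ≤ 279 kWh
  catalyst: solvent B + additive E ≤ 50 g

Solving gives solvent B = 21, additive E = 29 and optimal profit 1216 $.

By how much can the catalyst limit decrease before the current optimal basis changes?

Binding constraints: cooling, catalyst. The basis is B = [[5,6],[1,1]] with det -1.
Per unit decrease in catalyst, x* moves by d = (-6, 5).
The basis stays optimal until solvent B reaches 0; allowable decrease = 3.5 g.

3.5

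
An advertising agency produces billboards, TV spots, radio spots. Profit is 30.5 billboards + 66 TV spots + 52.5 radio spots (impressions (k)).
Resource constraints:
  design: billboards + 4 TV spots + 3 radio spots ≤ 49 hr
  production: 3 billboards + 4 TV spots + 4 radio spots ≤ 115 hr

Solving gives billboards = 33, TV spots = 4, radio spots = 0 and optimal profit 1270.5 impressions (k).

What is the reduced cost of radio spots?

-4

Check each constraint at x*: design 49/49 (tight); production 115/115 (tight).
The binding rows give the dual system: 1·y_design + 3·y_production = 30.5 and 4·y_design + 4·y_production = 66.
Solving: y_design = 9.5, y_production = 7.
Reduced cost of radio spots: c₃ − yᵀa₃ = 52.5 − (9.5·3 + 7·4) = 52.5 − 56.5 = -4.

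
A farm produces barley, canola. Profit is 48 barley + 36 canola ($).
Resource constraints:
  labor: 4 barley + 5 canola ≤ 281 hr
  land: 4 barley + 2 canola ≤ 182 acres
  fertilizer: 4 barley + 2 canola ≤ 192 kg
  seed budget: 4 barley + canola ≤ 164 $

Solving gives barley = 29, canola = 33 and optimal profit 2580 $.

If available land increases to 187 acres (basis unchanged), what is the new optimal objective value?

At the optimum: labor uses 281 of 281 (binding); land uses 182 of 182 (binding); fertilizer uses 182 of 192 (slack = 10); seed budget uses 149 of 164 (slack = 15).
Slack constraints have shadow price 0 (complementary slackness).
Dual feasibility on the basic columns requires 4·y_labor + 4·y_land = 48, 5·y_labor + 2·y_land = 36.
This yields shadow prices y_labor = 4, y_land = 8.
Δz = y_land·Δb = 8 × (5) = 40, so new z* = 2580 + 40 = 2620.

2620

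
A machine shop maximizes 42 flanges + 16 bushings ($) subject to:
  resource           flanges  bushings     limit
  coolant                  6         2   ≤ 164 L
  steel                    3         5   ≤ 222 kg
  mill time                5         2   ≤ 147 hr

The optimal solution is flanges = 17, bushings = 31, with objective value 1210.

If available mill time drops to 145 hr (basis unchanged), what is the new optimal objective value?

Check each constraint at x*: coolant 164/164 (tight); steel 206/222 (slack 16); mill time 147/147 (tight).
By complementary slackness, y = 0 for the non-binding constraint.
Dual feasibility on the basic columns requires 6·y_coolant + 5·y_mill time = 42, 2·y_coolant + 2·y_mill time = 16.
Solving: y_coolant = 2, y_mill time = 6.
Δz = y_mill time·Δb = 6 × (-2) = -12, so new z* = 1210 − 12 = 1198.

1198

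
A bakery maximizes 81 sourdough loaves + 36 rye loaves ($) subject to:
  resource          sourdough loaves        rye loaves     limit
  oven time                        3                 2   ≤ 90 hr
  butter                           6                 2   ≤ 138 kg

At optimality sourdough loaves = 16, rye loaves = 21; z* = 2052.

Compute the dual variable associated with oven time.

9

At the optimum: oven time uses 90 of 90 (binding); butter uses 138 of 138 (binding).
Dual feasibility on the basic columns requires 3·y_oven time + 6·y_butter = 81, 2·y_oven time + 2·y_butter = 36.
Solving: y_oven time = 9, y_butter = 9.
Shadow price of oven time = 9.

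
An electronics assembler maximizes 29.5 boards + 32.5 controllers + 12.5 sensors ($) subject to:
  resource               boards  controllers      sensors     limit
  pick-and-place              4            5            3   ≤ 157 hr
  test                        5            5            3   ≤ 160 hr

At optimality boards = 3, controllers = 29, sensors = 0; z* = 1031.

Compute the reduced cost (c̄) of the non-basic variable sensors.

-7

Check each constraint at x*: pick-and-place 157/157 (tight); test 160/160 (tight).
The binding rows give the dual system: 4·y_pick-and-place + 5·y_test = 29.5 and 5·y_pick-and-place + 5·y_test = 32.5.
Solving: y_pick-and-place = 3, y_test = 3.5.
Reduced cost of sensors: c₃ − yᵀa₃ = 12.5 − (3·3 + 3.5·3) = 12.5 − 19.5 = -7.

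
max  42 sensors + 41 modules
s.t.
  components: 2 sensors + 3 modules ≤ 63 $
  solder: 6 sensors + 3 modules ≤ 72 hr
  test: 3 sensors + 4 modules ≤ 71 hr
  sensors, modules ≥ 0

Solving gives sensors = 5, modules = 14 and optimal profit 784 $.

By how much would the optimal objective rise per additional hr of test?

8

Check each constraint at x*: components 52/63 (slack 11); solder 72/72 (tight); test 71/71 (tight).
Since components is not tight, its dual is 0.
Dual feasibility on the basic columns requires 6·y_solder + 3·y_test = 42, 3·y_solder + 4·y_test = 41.
This yields shadow prices y_solder = 3, y_test = 8.
Shadow price of test = 8.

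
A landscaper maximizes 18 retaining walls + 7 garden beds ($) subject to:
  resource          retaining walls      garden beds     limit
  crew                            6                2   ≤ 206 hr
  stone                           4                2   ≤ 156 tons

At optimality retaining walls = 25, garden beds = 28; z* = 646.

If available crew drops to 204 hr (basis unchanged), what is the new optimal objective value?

642

Both crew and stone are binding at x*.
Dual feasibility on the basic columns requires 6·y_crew + 4·y_stone = 18, 2·y_crew + 2·y_stone = 7.
→ y_crew = 2 and y_stone = 1.5.
Δz = y_crew·Δb = 2 × (-2) = -4, so new z* = 646 − 4 = 642.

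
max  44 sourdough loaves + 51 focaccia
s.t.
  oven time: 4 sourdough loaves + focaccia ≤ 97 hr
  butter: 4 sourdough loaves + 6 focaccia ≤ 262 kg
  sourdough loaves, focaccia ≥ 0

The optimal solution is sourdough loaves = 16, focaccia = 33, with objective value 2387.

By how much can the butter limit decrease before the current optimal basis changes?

165

Binding constraints: oven time, butter. The basis is B = [[4,1],[4,6]] with det 20.
Per unit decrease in butter, x* moves by d = (0.05, -0.2).
The basis stays optimal until focaccia reaches 0; allowable decrease = 165 kg.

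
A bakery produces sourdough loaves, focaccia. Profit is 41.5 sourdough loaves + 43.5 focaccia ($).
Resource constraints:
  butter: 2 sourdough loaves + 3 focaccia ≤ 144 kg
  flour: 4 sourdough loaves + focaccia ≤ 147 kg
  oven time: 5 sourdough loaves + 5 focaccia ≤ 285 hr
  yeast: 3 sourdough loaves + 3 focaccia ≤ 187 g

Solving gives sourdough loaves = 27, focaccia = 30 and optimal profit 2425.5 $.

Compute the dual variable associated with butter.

2

Check each constraint at x*: butter 144/144 (tight); flour 138/147 (slack 9); oven time 285/285 (tight); yeast 171/187 (slack 16).
By complementary slackness, y = 0 for the non-binding constraints.
The binding rows give the dual system: 2·y_butter + 5·y_oven time = 41.5 and 3·y_butter + 5·y_oven time = 43.5.
→ y_butter = 2 and y_oven time = 7.5.
Shadow price of butter = 2.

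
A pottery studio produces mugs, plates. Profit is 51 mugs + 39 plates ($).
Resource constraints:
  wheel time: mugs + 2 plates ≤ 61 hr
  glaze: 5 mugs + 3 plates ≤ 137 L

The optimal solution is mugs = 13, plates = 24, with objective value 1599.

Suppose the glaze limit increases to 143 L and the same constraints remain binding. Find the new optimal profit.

1653

Check each constraint at x*: wheel time 61/61 (tight); glaze 137/137 (tight).
From A_Bᵀ y = c: 1·y_wheel time + 5·y_glaze = 51; 2·y_wheel time + 3·y_glaze = 39.
Solving: y_wheel time = 6, y_glaze = 9.
Δz = y_glaze·Δb = 9 × (6) = 54, so new z* = 1599 + 54 = 1653.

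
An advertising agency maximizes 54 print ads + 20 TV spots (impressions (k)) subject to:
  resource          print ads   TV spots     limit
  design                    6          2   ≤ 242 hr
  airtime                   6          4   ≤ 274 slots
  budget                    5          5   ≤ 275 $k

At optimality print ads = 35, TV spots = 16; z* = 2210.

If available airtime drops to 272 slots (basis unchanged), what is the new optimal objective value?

Binding: design and airtime. Non-binding: budget (20 unused).
By complementary slackness, y = 0 for the non-binding constraint.
Dual feasibility on the basic columns requires 6·y_design + 6·y_airtime = 54, 2·y_design + 4·y_airtime = 20.
→ y_design = 8 and y_airtime = 1.
Δz = y_airtime·Δb = 1 × (-2) = -2, so new z* = 2210 − 2 = 2208.

2208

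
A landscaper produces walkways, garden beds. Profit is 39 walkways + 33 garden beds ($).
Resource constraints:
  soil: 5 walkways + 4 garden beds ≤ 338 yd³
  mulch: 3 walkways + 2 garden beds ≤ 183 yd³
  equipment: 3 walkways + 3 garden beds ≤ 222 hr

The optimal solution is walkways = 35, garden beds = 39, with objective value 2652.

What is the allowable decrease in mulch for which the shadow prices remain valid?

35

Binding constraints: mulch, equipment. The basis is B = [[3,2],[3,3]] with det 3.
Per unit decrease in mulch, x* moves by d = (-1, 1).
The basis stays optimal until walkways reaches 0; allowable decrease = 35 yd³.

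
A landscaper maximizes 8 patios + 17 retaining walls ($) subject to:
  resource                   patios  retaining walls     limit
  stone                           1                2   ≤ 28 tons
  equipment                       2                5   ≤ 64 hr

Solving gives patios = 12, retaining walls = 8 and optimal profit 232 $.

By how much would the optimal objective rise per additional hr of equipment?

1

Check each constraint at x*: stone 28/28 (tight); equipment 64/64 (tight).
Dual feasibility on the basic columns requires 1·y_stone + 2·y_equipment = 8, 2·y_stone + 5·y_equipment = 17.
→ y_stone = 6 and y_equipment = 1.
Shadow price of equipment = 1.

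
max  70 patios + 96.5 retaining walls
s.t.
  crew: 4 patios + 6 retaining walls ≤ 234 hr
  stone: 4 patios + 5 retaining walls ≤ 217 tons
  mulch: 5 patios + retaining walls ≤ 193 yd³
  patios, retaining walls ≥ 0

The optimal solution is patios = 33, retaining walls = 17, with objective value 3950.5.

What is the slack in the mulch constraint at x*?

mulch used = 5·33 + 1·17 = 182; slack = 193 − 182 = 11.

11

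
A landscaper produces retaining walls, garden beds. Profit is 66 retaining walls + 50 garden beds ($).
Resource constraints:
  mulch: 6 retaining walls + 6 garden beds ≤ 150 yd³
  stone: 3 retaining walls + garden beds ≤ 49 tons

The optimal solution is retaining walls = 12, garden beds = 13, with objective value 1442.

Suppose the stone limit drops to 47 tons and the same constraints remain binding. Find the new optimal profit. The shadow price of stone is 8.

1426

Δb = -2, so new z* = 1442 + (8)·(-2) = 1442 − 16 = 1426.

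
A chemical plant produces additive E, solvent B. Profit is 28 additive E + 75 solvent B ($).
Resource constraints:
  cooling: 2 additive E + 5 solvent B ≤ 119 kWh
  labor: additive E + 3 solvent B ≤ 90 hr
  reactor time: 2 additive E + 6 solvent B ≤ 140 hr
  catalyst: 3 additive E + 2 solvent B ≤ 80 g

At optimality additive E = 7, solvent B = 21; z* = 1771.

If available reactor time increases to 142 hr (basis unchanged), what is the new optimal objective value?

1781

Check each constraint at x*: cooling 119/119 (tight); labor 70/90 (slack 20); reactor time 140/140 (tight); catalyst 63/80 (slack 17).
Since labor, catalyst are not tight, their duals are 0.
From A_Bᵀ y = c: 2·y_cooling + 2·y_reactor time = 28; 5·y_cooling + 6·y_reactor time = 75.
→ y_cooling = 9 and y_reactor time = 5.
Δz = y_reactor time·Δb = 5 × (2) = 10, so new z* = 1771 + 10 = 1781.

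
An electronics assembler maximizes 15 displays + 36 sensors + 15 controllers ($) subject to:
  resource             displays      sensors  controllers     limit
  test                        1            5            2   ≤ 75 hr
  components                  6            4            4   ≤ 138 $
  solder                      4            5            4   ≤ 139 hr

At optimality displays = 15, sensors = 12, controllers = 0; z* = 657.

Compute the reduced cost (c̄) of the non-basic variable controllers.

-3

At the optimum: test uses 75 of 75 (binding); components uses 138 of 138 (binding); solder uses 120 of 139 (slack = 19).
By complementary slackness, y = 0 for the non-binding constraint.
The binding rows give the dual system: 1·y_test + 6·y_components = 15 and 5·y_test + 4·y_components = 36.
This yields shadow prices y_test = 6, y_components = 1.5.
Reduced cost of controllers: c₃ − yᵀa₃ = 15 − (6·2 + 1.5·4) = 15 − 18 = -3.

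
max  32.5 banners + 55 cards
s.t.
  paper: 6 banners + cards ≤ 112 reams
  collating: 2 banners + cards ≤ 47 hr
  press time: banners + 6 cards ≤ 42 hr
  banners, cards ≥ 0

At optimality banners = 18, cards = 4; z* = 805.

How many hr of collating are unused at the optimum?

collating used = 2·18 + 1·4 = 40; slack = 47 − 40 = 7.

7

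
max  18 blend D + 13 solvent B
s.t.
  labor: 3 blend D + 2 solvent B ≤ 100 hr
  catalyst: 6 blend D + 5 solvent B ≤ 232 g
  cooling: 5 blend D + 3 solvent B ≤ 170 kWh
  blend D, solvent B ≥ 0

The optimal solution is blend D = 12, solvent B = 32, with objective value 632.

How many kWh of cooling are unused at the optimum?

cooling used = 5·12 + 3·32 = 156; slack = 170 − 156 = 14.

14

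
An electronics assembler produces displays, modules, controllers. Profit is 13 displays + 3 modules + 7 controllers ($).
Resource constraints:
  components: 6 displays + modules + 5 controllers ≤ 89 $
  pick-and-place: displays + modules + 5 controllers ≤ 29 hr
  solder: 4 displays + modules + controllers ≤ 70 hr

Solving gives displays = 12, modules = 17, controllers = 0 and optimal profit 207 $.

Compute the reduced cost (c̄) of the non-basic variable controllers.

-8

Check each constraint at x*: components 89/89 (tight); pick-and-place 29/29 (tight); solder 65/70 (slack 5).
Slack constraints have shadow price 0 (complementary slackness).
The binding rows give the dual system: 6·y_components + 1·y_pick-and-place = 13 and 1·y_components + 1·y_pick-and-place = 3.
Solving: y_components = 2, y_pick-and-place = 1.
Reduced cost of controllers: c₃ − yᵀa₃ = 7 − (2·5 + 1·5) = 7 − 15 = -8.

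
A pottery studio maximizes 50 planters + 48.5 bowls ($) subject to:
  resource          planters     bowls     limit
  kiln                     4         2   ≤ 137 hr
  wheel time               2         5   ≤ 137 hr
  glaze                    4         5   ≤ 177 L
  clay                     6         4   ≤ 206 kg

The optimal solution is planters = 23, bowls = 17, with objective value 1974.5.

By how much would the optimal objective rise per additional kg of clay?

Binding: glaze and clay. Non-binding: kiln (11 unused), wheel time (6 unused).
Since kiln, wheel time are not tight, their duals are 0.
From A_Bᵀ y = c: 4·y_glaze + 6·y_clay = 50; 5·y_glaze + 4·y_clay = 48.5.
Solving: y_glaze = 6.5, y_clay = 4.
Shadow price of clay = 4.

4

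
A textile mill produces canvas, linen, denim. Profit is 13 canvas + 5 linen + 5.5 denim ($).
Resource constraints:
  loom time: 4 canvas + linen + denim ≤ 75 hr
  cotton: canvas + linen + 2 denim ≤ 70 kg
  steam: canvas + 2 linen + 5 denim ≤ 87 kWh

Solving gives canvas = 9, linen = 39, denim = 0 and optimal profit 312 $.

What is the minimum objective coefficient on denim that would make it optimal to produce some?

At the optimum: loom time uses 75 of 75 (binding); cotton uses 48 of 70 (slack = 22); steam uses 87 of 87 (binding).
Slack constraints have shadow price 0 (complementary slackness).
The binding rows give the dual system: 4·y_loom time + 1·y_steam = 13 and 1·y_loom time + 2·y_steam = 5.
→ y_loom time = 3 and y_steam = 1.
denim enters the basis when its profit ≥ yᵀa₃ = 3·1 + 1·5 = 8.

8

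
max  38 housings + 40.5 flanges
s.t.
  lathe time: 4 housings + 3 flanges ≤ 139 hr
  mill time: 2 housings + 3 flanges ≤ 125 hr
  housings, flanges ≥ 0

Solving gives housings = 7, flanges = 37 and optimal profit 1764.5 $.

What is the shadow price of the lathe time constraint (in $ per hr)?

Check each constraint at x*: lathe time 139/139 (tight); mill time 125/125 (tight).
Dual feasibility on the basic columns requires 4·y_lathe time + 2·y_mill time = 38, 3·y_lathe time + 3·y_mill time = 40.5.
This yields shadow prices y_lathe time = 5.5, y_mill time = 8.
Shadow price of lathe time = 5.5.

5.5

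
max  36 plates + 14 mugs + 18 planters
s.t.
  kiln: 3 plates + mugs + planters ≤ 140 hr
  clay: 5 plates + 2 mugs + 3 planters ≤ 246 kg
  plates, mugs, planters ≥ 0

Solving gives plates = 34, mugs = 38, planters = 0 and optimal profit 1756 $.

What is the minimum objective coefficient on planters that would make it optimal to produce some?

20

Check each constraint at x*: kiln 140/140 (tight); clay 246/246 (tight).
The binding rows give the dual system: 3·y_kiln + 5·y_clay = 36 and 1·y_kiln + 2·y_clay = 14.
→ y_kiln = 2 and y_clay = 6.
planters enters the basis when its profit ≥ yᵀa₃ = 2·1 + 6·3 = 20.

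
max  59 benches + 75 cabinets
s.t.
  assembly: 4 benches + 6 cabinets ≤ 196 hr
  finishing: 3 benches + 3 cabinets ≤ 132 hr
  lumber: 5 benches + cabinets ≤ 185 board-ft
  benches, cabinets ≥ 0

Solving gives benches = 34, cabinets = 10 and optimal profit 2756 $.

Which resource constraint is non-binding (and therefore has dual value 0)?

assembly: 196/196 (binding)
finishing: 132/132 (binding)
lumber: 180/185 (slack 5)
By complementary slackness, a constraint with positive slack has shadow price 0 → lumber.

lumber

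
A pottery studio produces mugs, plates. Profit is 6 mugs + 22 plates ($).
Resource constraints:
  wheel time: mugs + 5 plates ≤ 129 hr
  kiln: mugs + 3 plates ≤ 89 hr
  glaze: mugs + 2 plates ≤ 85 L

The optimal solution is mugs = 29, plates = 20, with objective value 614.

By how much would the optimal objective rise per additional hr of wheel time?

Binding: wheel time and kiln. Non-binding: glaze (16 unused).
By complementary slackness, y = 0 for the non-binding constraint.
The binding rows give the dual system: 1·y_wheel time + 1·y_kiln = 6 and 5·y_wheel time + 3·y_kiln = 22.
This yields shadow prices y_wheel time = 2, y_kiln = 4.
Shadow price of wheel time = 2.

2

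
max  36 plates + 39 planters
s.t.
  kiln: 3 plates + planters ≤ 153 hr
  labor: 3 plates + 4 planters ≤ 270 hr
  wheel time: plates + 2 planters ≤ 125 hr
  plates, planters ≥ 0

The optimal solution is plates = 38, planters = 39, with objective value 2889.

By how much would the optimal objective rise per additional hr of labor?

9

Binding: kiln and labor. Non-binding: wheel time (9 unused).
Since wheel time is not tight, its dual is 0.
From A_Bᵀ y = c: 3·y_kiln + 3·y_labor = 36; 1·y_kiln + 4·y_labor = 39.
Solving: y_kiln = 3, y_labor = 9.
Shadow price of labor = 9.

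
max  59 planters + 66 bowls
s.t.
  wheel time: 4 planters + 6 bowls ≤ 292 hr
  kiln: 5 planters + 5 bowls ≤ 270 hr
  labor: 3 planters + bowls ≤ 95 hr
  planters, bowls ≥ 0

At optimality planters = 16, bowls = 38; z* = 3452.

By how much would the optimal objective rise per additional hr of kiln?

9

Binding: wheel time and kiln. Non-binding: labor (9 unused).
Since labor is not tight, its dual is 0.
The binding rows give the dual system: 4·y_wheel time + 5·y_kiln = 59 and 6·y_wheel time + 5·y_kiln = 66.
This yields shadow prices y_wheel time = 3.5, y_kiln = 9.
Shadow price of kiln = 9.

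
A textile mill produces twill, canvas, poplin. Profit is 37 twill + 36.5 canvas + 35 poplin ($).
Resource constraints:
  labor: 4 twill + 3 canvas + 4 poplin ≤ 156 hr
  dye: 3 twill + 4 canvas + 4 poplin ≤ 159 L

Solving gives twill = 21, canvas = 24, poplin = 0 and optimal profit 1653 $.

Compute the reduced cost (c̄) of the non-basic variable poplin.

-7

Check each constraint at x*: labor 156/156 (tight); dye 159/159 (tight).
The binding rows give the dual system: 4·y_labor + 3·y_dye = 37 and 3·y_labor + 4·y_dye = 36.5.
This yields shadow prices y_labor = 5.5, y_dye = 5.
Reduced cost of poplin: c₃ − yᵀa₃ = 35 − (5.5·4 + 5·4) = 35 − 42 = -7.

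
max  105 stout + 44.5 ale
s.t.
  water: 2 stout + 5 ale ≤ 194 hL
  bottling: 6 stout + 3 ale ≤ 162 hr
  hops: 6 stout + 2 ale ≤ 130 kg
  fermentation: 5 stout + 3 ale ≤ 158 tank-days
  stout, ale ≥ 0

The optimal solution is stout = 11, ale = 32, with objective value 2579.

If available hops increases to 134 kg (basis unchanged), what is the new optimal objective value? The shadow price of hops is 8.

2611

Δb = 4, so new z* = 2579 + (8)·(4) = 2579 + 32 = 2611.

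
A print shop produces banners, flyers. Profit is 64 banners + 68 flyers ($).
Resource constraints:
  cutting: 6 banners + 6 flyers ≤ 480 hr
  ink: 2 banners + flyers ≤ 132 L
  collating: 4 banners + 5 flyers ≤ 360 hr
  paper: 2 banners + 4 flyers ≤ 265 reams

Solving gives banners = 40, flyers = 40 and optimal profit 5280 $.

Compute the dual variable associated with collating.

Binding: cutting and collating. Non-binding: ink (12 unused), paper (25 unused).
Since ink, paper are not tight, their duals are 0.
The binding rows give the dual system: 6·y_cutting + 4·y_collating = 64 and 6·y_cutting + 5·y_collating = 68.
→ y_cutting = 8 and y_collating = 4.
Shadow price of collating = 4.

4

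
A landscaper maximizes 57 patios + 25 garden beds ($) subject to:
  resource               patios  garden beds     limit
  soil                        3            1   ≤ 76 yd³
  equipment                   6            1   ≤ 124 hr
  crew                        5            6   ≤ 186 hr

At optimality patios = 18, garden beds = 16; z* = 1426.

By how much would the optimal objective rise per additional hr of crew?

3

Binding: equipment and crew. Non-binding: soil (6 unused).
Since soil is not tight, its dual is 0.
Dual feasibility on the basic columns requires 6·y_equipment + 5·y_crew = 57, 1·y_equipment + 6·y_crew = 25.
Solving: y_equipment = 7, y_crew = 3.
Shadow price of crew = 3.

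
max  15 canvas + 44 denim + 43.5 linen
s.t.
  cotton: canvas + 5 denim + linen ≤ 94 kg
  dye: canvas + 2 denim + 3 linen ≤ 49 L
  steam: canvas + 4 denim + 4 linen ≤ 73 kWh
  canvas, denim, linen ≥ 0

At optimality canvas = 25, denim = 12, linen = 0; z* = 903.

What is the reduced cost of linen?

-8.5

Binding: dye and steam. Non-binding: cotton (9 unused).
Since cotton is not tight, its dual is 0.
Dual feasibility on the basic columns requires 1·y_dye + 1·y_steam = 15, 2·y_dye + 4·y_steam = 44.
This yields shadow prices y_dye = 8, y_steam = 7.
Reduced cost of linen: c₃ − yᵀa₃ = 43.5 − (8·3 + 7·4) = 43.5 − 52 = -8.5.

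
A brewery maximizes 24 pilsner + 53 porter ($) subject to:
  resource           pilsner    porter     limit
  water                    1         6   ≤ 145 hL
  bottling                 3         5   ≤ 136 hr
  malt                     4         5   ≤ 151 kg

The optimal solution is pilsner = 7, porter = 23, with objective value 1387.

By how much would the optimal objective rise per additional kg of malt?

0

At the optimum: water uses 145 of 145 (binding); bottling uses 136 of 136 (binding); malt uses 143 of 151 (slack = 8).
Since malt is not tight, its dual is 0.
The binding rows give the dual system: 1·y_water + 3·y_bottling = 24 and 6·y_water + 5·y_bottling = 53.
This yields shadow prices y_water = 3, y_bottling = 7.
Shadow price of malt = 0.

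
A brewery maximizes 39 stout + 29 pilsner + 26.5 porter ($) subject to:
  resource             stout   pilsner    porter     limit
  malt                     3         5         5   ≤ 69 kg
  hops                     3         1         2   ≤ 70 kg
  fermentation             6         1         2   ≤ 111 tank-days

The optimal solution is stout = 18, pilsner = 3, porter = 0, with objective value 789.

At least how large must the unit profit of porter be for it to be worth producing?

At the optimum: malt uses 69 of 69 (binding); hops uses 57 of 70 (slack = 13); fermentation uses 111 of 111 (binding).
Slack constraints have shadow price 0 (complementary slackness).
From A_Bᵀ y = c: 3·y_malt + 6·y_fermentation = 39; 5·y_malt + 1·y_fermentation = 29.
→ y_malt = 5 and y_fermentation = 4.
porter enters the basis when its profit ≥ yᵀa₃ = 5·5 + 4·2 = 33.

33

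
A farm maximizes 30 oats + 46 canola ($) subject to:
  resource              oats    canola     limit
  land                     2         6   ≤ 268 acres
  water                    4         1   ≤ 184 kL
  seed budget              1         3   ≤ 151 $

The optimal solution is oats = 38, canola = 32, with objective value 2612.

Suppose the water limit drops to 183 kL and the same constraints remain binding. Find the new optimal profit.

Binding: land and water. Non-binding: seed budget (17 unused).
Slack constraints have shadow price 0 (complementary slackness).
From A_Bᵀ y = c: 2·y_land + 4·y_water = 30; 6·y_land + 1·y_water = 46.
→ y_land = 7 and y_water = 4.
Δz = y_water·Δb = 4 × (-1) = -4, so new z* = 2612 − 4 = 2608.

2608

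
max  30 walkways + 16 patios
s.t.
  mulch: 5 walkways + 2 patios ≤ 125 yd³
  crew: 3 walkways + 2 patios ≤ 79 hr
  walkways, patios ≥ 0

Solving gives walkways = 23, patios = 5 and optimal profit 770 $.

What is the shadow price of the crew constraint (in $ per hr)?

5

Both mulch and crew are binding at x*.
The binding rows give the dual system: 5·y_mulch + 3·y_crew = 30 and 2·y_mulch + 2·y_crew = 16.
→ y_mulch = 3 and y_crew = 5.
Shadow price of crew = 5.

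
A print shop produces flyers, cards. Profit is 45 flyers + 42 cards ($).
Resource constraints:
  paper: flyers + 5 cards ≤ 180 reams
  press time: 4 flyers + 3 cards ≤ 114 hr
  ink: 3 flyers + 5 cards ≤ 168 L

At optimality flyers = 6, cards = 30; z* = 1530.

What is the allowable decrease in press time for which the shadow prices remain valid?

Binding constraints: press time, ink. The basis is B = [[4,3],[3,5]] with det 11.
Per unit decrease in press time, x* moves by d = (-0.4545, 0.2727).
The basis stays optimal until flyers reaches 0; allowable decrease = 13.2 hr.

13.2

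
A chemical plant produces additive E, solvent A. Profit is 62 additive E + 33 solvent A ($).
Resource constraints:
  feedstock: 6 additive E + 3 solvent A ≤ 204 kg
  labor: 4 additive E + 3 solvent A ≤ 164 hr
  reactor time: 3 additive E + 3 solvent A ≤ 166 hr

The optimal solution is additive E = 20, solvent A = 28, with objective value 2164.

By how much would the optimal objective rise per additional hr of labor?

2

Binding: feedstock and labor. Non-binding: reactor time (22 unused).
Slack constraints have shadow price 0 (complementary slackness).
From A_Bᵀ y = c: 6·y_feedstock + 4·y_labor = 62; 3·y_feedstock + 3·y_labor = 33.
→ y_feedstock = 9 and y_labor = 2.
Shadow price of labor = 2.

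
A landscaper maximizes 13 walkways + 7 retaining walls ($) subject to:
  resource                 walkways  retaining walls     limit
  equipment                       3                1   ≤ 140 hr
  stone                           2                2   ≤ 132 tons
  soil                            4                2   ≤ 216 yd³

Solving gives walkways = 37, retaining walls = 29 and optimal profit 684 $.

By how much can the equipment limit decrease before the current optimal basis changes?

74

Binding constraints: equipment, stone. The basis is B = [[3,1],[2,2]] with det 4.
Per unit decrease in equipment, x* moves by d = (-0.5, 0.5).
The basis stays optimal until walkways reaches 0; allowable decrease = 74 hr.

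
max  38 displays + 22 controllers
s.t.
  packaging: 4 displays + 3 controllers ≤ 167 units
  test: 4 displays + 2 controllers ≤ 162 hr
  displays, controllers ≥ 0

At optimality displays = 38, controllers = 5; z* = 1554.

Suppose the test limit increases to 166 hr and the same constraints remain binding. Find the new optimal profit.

Check each constraint at x*: packaging 167/167 (tight); test 162/162 (tight).
From A_Bᵀ y = c: 4·y_packaging + 4·y_test = 38; 3·y_packaging + 2·y_test = 22.
This yields shadow prices y_packaging = 3, y_test = 6.5.
Δz = y_test·Δb = 6.5 × (4) = 26, so new z* = 1554 + 26 = 1580.

1580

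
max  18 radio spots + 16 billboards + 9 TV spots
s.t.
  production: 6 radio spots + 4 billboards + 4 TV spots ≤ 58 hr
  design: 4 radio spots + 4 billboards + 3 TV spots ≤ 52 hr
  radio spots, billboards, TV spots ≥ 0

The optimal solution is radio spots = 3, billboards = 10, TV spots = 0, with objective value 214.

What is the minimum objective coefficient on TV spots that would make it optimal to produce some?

Check each constraint at x*: production 58/58 (tight); design 52/52 (tight).
From A_Bᵀ y = c: 6·y_production + 4·y_design = 18; 4·y_production + 4·y_design = 16.
This yields shadow prices y_production = 1, y_design = 3.
TV spots enters the basis when its profit ≥ yᵀa₃ = 1·4 + 3·3 = 13.

13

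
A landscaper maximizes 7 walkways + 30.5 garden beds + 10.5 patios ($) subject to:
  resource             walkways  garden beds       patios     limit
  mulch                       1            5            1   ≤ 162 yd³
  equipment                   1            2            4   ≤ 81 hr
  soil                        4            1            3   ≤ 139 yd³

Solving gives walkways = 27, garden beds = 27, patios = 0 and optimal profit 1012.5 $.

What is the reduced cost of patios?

-1

Check each constraint at x*: mulch 162/162 (tight); equipment 81/81 (tight); soil 135/139 (slack 4).
By complementary slackness, y = 0 for the non-binding constraint.
From A_Bᵀ y = c: 1·y_mulch + 1·y_equipment = 7; 5·y_mulch + 2·y_equipment = 30.5.
→ y_mulch = 5.5 and y_equipment = 1.5.
Reduced cost of patios: c₃ − yᵀa₃ = 10.5 − (5.5·1 + 1.5·4) = 10.5 − 11.5 = -1.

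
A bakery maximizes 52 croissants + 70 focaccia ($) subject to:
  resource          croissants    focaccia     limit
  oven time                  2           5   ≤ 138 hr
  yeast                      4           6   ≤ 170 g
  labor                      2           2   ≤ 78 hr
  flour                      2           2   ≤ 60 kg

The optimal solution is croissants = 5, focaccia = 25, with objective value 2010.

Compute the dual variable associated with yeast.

Check each constraint at x*: oven time 135/138 (slack 3); yeast 170/170 (tight); labor 60/78 (slack 18); flour 60/60 (tight).
Slack constraints have shadow price 0 (complementary slackness).
Dual feasibility on the basic columns requires 4·y_yeast + 2·y_flour = 52, 6·y_yeast + 2·y_flour = 70.
This yields shadow prices y_yeast = 9, y_flour = 8.
Shadow price of yeast = 9.

9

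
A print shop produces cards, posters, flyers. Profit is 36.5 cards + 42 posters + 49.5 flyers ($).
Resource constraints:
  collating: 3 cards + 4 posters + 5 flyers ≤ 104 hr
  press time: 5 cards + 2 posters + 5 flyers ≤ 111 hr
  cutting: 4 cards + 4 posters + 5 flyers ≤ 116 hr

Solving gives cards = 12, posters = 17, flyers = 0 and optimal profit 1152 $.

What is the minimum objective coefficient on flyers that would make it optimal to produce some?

52.5

At the optimum: collating uses 104 of 104 (binding); press time uses 94 of 111 (slack = 17); cutting uses 116 of 116 (binding).
Slack constraints have shadow price 0 (complementary slackness).
The binding rows give the dual system: 3·y_collating + 4·y_cutting = 36.5 and 4·y_collating + 4·y_cutting = 42.
Solving: y_collating = 5.5, y_cutting = 5.
flyers enters the basis when its profit ≥ yᵀa₃ = 5.5·5 + 5·5 = 52.5.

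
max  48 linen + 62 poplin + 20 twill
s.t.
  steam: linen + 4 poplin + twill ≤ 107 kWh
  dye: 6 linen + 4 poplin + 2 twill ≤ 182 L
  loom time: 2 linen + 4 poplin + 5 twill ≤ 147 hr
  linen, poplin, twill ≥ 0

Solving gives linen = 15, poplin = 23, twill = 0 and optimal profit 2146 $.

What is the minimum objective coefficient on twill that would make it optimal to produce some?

22

Binding: steam and dye. Non-binding: loom time (25 unused).
Slack constraints have shadow price 0 (complementary slackness).
The binding rows give the dual system: 1·y_steam + 6·y_dye = 48 and 4·y_steam + 4·y_dye = 62.
Solving: y_steam = 9, y_dye = 6.5.
twill enters the basis when its profit ≥ yᵀa₃ = 9·1 + 6.5·2 = 22.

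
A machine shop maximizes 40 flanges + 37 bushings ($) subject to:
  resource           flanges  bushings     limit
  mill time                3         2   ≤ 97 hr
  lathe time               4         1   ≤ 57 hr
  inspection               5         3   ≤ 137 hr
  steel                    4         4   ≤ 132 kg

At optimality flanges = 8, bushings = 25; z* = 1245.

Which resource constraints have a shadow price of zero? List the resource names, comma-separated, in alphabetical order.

mill time: 74/97 (slack 23)
lathe time: 57/57 (binding)
inspection: 115/137 (slack 22)
steel: 132/132 (binding)
By complementary slackness, a constraint with positive slack has shadow price 0 → inspection, mill time.

inspection, mill time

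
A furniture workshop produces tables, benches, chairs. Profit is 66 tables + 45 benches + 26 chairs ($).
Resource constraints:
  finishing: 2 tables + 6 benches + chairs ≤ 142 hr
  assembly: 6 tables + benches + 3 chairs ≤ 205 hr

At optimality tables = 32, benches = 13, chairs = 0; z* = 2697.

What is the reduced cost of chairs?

-7

Both finishing and assembly are binding at x*.
From A_Bᵀ y = c: 2·y_finishing + 6·y_assembly = 66; 6·y_finishing + 1·y_assembly = 45.
Solving: y_finishing = 6, y_assembly = 9.
Reduced cost of chairs: c₃ − yᵀa₃ = 26 − (6·1 + 9·3) = 26 − 33 = -7.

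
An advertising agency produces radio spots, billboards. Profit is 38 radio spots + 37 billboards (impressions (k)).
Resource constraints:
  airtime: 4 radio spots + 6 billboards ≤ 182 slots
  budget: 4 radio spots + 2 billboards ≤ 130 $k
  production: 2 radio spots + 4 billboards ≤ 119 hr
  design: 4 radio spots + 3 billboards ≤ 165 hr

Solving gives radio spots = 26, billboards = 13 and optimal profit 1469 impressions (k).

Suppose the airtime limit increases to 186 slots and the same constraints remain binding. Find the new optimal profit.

1487

At the optimum: airtime uses 182 of 182 (binding); budget uses 130 of 130 (binding); production uses 104 of 119 (slack = 15); design uses 143 of 165 (slack = 22).
Since production, design are not tight, their duals are 0.
The binding rows give the dual system: 4·y_airtime + 4·y_budget = 38 and 6·y_airtime + 2·y_budget = 37.
Solving: y_airtime = 4.5, y_budget = 5.
Δz = y_airtime·Δb = 4.5 × (4) = 18, so new z* = 1469 + 18 = 1487.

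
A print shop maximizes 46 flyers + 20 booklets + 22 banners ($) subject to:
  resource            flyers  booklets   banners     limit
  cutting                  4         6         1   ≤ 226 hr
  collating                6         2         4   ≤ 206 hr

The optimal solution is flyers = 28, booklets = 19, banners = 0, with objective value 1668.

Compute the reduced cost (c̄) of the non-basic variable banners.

Both cutting and collating are binding at x*.
Dual feasibility on the basic columns requires 4·y_cutting + 6·y_collating = 46, 6·y_cutting + 2·y_collating = 20.
→ y_cutting = 1 and y_collating = 7.
Reduced cost of banners: c₃ − yᵀa₃ = 22 − (1·1 + 7·4) = 22 − 29 = -7.

-7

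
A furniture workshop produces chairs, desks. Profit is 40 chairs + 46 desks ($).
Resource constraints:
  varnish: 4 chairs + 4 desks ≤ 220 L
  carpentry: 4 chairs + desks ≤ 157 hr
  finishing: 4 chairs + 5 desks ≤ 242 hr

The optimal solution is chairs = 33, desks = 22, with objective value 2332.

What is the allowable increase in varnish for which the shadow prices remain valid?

0.75

Binding constraints: varnish, finishing. The basis is B = [[4,4],[4,5]] with det 4.
Per unit increase in varnish, x* moves by d = (1.25, -1).
The basis stays optimal until carpentry becomes binding; allowable increase = 0.75 L.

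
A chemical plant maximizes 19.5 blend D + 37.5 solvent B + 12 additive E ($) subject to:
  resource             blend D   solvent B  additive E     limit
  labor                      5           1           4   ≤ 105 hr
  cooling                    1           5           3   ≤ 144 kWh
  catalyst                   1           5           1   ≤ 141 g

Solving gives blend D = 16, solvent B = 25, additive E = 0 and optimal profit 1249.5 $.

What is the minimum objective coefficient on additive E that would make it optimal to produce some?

Binding: labor and catalyst. Non-binding: cooling (3 unused).
By complementary slackness, y = 0 for the non-binding constraint.
The binding rows give the dual system: 5·y_labor + 1·y_catalyst = 19.5 and 1·y_labor + 5·y_catalyst = 37.5.
This yields shadow prices y_labor = 2.5, y_catalyst = 7.
additive E enters the basis when its profit ≥ yᵀa₃ = 2.5·4 + 7·1 = 17.

17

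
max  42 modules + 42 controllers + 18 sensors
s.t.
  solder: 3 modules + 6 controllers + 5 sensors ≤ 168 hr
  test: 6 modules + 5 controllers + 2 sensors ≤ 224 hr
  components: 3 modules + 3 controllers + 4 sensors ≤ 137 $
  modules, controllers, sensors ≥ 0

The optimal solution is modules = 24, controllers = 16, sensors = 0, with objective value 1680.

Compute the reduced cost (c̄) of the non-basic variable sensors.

-4

At the optimum: solder uses 168 of 168 (binding); test uses 224 of 224 (binding); components uses 120 of 137 (slack = 17).
Slack constraints have shadow price 0 (complementary slackness).
From A_Bᵀ y = c: 3·y_solder + 6·y_test = 42; 6·y_solder + 5·y_test = 42.
Solving: y_solder = 2, y_test = 6.
Reduced cost of sensors: c₃ − yᵀa₃ = 18 − (2·5 + 6·2) = 18 − 22 = -4.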